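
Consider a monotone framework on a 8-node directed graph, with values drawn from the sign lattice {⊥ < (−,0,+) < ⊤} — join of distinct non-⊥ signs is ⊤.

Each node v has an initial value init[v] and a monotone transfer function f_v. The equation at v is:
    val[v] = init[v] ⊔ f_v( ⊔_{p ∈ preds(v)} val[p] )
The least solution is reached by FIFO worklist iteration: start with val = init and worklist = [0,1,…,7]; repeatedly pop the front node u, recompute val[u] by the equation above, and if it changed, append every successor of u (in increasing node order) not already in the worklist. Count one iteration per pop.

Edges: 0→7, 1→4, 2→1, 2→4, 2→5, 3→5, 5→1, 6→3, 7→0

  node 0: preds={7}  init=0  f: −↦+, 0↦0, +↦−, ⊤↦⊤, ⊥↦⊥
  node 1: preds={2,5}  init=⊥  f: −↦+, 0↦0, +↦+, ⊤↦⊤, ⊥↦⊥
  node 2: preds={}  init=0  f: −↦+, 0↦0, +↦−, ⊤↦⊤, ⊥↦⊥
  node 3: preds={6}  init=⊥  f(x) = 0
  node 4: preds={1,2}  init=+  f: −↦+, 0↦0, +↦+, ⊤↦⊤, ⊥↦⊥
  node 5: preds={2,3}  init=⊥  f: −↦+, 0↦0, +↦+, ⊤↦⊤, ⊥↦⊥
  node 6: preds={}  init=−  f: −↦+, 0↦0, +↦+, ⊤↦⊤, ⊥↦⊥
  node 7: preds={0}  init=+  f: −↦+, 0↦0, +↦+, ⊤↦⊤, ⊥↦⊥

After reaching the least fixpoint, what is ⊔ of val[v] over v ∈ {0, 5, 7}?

Worklist (10 pops):
  #1 pop 0: in=+ → ⊤ (was 0); enqueue []
  #2 pop 1: in=0 → 0 (was ⊥); enqueue []
  #3 pop 2: in=⊥ → 0 (no change)
  #4 pop 3: in=− → 0 (was ⊥); enqueue []
  #5 pop 4: in=0 → ⊤ (was +); enqueue []
  #6 pop 5: in=0 → 0 (was ⊥); enqueue [1]
  #7 pop 6: in=⊥ → − (no change)
  #8 pop 7: in=⊤ → ⊤ (was +); enqueue [0]
  #9 pop 1: in=0 → 0 (no change)
  #10 pop 0: in=⊤ → ⊤ (no change)

Fixpoint:
  val[0] = ⊤
  val[1] = 0
  val[2] = 0
  val[3] = 0
  val[4] = ⊤
  val[5] = 0
  val[6] = −
  val[7] = ⊤

⊤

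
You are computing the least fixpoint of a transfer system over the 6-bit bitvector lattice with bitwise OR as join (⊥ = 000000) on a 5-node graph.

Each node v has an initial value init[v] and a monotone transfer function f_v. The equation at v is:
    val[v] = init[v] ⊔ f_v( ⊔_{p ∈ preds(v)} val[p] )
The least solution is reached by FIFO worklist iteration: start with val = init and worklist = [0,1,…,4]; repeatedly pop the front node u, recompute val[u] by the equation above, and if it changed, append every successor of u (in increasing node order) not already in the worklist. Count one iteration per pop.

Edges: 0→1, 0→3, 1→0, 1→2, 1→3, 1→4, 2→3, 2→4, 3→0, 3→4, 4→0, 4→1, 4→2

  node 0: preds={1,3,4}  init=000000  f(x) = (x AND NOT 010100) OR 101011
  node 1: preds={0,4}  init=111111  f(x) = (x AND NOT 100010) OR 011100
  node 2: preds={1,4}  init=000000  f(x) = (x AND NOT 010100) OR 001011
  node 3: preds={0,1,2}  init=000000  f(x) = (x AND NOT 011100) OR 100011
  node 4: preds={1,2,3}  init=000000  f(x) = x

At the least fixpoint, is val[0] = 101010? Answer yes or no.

Iteration log — 8 steps:
  step 1. node 0  ⊔preds=111111  new=101011  old=000000  +wl: 
  step 2. node 1  ⊔preds=101011  new=111111  stable
  step 3. node 2  ⊔preds=111111  new=101011  old=000000  +wl: 
  step 4. node 3  ⊔preds=111111  new=100011  old=000000  +wl: 0
  step 5. node 4  ⊔preds=111111  new=111111  old=000000  +wl: 1,2
  step 6. node 0  ⊔preds=111111  new=101011  stable
  step 7. node 1  ⊔preds=111111  new=111111  stable
  step 8. node 2  ⊔preds=111111  new=101011  stable

Least fixpoint reached:
  node 0: 101011
  node 1: 111111
  node 2: 101011
  node 3: 100011
  node 4: 111111

no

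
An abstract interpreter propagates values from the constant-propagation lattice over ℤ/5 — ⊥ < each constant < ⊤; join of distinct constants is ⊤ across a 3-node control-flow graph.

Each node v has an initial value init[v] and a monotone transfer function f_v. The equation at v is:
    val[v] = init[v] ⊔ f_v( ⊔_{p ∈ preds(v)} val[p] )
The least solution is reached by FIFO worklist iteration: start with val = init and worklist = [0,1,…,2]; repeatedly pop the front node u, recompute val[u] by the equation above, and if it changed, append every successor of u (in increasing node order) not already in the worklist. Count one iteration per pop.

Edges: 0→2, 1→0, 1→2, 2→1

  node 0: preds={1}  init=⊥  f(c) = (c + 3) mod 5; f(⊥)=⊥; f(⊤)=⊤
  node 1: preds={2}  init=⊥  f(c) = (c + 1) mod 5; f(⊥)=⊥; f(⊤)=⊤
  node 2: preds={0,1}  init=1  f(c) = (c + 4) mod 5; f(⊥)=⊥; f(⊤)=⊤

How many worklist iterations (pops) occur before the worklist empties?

8

Worklist (8 pops):
  #1 pop 0: in=⊥ → ⊥ (no change)
  #2 pop 1: in=1 → 2 (was ⊥); enqueue [0]
  #3 pop 2: in=2 → 1 (no change)
  #4 pop 0: in=2 → 0 (was ⊥); enqueue [2]
  #5 pop 2: in=⊤ → ⊤ (was 1); enqueue [1]
  #6 pop 1: in=⊤ → ⊤ (was 2); enqueue [0,2]
  #7 pop 0: in=⊤ → ⊤ (was 0); enqueue []
  #8 pop 2: in=⊤ → ⊤ (no change)

Fixpoint:
  val[0] = ⊤
  val[1] = ⊤
  val[2] = ⊤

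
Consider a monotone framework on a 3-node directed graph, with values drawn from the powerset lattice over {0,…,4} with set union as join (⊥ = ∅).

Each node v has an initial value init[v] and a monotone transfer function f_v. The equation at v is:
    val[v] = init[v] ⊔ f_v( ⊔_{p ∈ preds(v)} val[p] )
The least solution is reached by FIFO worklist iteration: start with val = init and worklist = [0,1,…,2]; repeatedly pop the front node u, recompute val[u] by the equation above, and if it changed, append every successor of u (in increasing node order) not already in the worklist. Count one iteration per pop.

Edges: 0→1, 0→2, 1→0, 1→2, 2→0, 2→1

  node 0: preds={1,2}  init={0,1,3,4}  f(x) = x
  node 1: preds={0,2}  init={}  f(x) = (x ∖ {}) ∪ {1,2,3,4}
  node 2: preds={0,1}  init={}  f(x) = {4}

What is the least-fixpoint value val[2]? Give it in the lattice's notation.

{4}

Worklist (6 pops):
  #1 pop 0: in={} → {0,1,3,4} (no change)
  #2 pop 1: in={0,1,3,4} → {0,1,2,3,4} (was {}); enqueue [0]
  #3 pop 2: in={0,1,2,3,4} → {4} (was {}); enqueue [1]
  #4 pop 0: in={0,1,2,3,4} → {0,1,2,3,4} (was {0,1,3,4}); enqueue [2]
  #5 pop 1: in={0,1,2,3,4} → {0,1,2,3,4} (no change)
  #6 pop 2: in={0,1,2,3,4} → {4} (no change)

Fixpoint:
  val[0] = {0,1,2,3,4}
  val[1] = {0,1,2,3,4}
  val[2] = {4}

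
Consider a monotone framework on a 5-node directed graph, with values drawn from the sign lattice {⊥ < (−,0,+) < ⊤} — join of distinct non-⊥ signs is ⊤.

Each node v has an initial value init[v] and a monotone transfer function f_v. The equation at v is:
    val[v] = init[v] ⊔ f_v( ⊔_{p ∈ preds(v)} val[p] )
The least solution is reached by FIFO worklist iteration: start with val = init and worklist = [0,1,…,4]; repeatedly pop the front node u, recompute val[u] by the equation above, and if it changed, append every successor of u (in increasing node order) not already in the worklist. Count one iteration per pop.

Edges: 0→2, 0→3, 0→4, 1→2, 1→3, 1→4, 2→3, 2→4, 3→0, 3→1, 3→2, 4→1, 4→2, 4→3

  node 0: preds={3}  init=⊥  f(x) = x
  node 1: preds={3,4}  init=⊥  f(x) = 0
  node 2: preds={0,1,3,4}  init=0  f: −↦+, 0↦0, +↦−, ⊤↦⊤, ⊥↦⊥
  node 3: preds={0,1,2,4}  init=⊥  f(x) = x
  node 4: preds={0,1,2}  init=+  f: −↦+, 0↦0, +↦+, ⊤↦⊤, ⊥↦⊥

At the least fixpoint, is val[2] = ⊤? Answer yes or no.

yes

Iteration log — 10 steps:
  step 1. node 0  ⊔preds=⊥  new=⊥  stable
  step 2. node 1  ⊔preds=+  new=0  old=⊥  +wl: 
  step 3. node 2  ⊔preds=⊤  new=⊤  old=0  +wl: 
  step 4. node 3  ⊔preds=⊤  new=⊤  old=⊥  +wl: 0,1,2
  step 5. node 4  ⊔preds=⊤  new=⊤  old=+  +wl: 3
  step 6. node 0  ⊔preds=⊤  new=⊤  old=⊥  +wl: 4
  step 7. node 1  ⊔preds=⊤  new=0  stable
  step 8. node 2  ⊔preds=⊤  new=⊤  stable
  step 9. node 3  ⊔preds=⊤  new=⊤  stable
  step 10. node 4  ⊔preds=⊤  new=⊤  stable

Least fixpoint reached:
  node 0: ⊤
  node 1: 0
  node 2: ⊤
  node 3: ⊤
  node 4: ⊤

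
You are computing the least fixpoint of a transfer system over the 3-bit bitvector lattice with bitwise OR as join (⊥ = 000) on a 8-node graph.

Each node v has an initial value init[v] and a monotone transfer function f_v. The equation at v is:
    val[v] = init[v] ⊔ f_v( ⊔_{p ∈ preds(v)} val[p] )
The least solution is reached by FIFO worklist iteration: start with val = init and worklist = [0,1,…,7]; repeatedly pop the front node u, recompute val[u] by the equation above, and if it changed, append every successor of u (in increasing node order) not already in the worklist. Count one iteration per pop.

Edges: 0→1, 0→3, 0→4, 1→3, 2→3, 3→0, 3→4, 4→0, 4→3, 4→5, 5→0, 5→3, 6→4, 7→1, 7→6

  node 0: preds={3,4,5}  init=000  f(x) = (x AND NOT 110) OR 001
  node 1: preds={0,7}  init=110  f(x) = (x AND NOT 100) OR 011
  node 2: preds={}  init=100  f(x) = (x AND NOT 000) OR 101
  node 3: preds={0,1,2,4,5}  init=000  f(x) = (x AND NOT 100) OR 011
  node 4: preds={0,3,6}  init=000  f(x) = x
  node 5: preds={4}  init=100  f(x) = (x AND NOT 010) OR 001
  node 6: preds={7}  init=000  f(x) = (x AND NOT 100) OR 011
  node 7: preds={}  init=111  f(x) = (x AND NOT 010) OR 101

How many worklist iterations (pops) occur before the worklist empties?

Trace (11 dequeues):
  [1] u=0 | in 100 | out 001 | prev 000 | push {}
  [2] u=1 | in 111 | out 111 | prev 110 | push {}
  [3] u=2 | in 000 | out 101 | prev 100 | push {}
  [4] u=3 | in 111 | out 011 | prev 000 | push {0}
  [5] u=4 | in 011 | out 011 | prev 000 | push {3}
  [6] u=5 | in 011 | out 101 | prev 100 | push {}
  [7] u=6 | in 111 | out 011 | prev 000 | push {4}
  [8] u=7 | in 000 | out 111 | ==
  [9] u=0 | in 111 | out 001 | ==
  [10] u=3 | in 111 | out 011 | ==
  [11] u=4 | in 011 | out 011 | ==

Converged values:
  [0] 001
  [1] 111
  [2] 101
  [3] 011
  [4] 011
  [5] 101
  [6] 011
  [7] 111

11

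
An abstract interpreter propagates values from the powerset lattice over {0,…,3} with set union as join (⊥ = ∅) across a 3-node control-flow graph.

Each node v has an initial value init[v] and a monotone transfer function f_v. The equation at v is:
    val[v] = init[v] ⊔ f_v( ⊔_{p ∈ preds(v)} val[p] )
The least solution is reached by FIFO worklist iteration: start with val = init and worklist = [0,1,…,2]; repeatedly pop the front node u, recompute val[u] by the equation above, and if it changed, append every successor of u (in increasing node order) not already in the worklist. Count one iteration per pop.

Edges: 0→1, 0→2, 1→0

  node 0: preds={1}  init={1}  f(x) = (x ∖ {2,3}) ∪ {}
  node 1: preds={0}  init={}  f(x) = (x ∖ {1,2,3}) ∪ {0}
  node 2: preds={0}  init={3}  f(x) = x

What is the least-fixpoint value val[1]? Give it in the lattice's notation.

Iteration log — 6 steps:
  step 1. node 0  ⊔preds={}  new={1}  stable
  step 2. node 1  ⊔preds={1}  new={0}  old={}  +wl: 0
  step 3. node 2  ⊔preds={1}  new={1,3}  old={3}  +wl: 
  step 4. node 0  ⊔preds={0}  new={0,1}  old={1}  +wl: 1,2
  step 5. node 1  ⊔preds={0,1}  new={0}  stable
  step 6. node 2  ⊔preds={0,1}  new={0,1,3}  old={1,3}  +wl: 

Least fixpoint reached:
  node 0: {0,1}
  node 1: {0}
  node 2: {0,1,3}

{0}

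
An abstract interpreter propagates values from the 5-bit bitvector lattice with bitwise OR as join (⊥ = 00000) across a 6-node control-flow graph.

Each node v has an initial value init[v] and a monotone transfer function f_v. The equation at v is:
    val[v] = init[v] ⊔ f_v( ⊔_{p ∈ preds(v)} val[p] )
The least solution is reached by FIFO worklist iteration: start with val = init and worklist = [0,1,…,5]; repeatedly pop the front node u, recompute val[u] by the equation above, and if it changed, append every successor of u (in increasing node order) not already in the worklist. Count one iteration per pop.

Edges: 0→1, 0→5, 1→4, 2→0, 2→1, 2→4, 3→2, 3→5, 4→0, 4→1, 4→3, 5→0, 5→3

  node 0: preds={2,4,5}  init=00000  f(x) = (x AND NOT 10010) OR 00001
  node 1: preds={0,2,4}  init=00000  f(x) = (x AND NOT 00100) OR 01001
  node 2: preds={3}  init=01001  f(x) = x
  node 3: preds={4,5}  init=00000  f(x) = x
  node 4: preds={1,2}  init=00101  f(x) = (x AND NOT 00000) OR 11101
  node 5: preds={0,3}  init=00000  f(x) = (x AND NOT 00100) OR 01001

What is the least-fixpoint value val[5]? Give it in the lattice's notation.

11001

Worklist (17 pops):
  #1 pop 0: in=01101 → 01101 (was 00000); enqueue []
  #2 pop 1: in=01101 → 01001 (was 00000); enqueue []
  #3 pop 2: in=00000 → 01001 (no change)
  #4 pop 3: in=00101 → 00101 (was 00000); enqueue [2]
  #5 pop 4: in=01001 → 11101 (was 00101); enqueue [0,1,3]
  #6 pop 5: in=01101 → 01001 (was 00000); enqueue []
  #7 pop 2: in=00101 → 01101 (was 01001); enqueue [4]
  #8 pop 0: in=11101 → 01101 (no change)
  #9 pop 1: in=11101 → 11001 (was 01001); enqueue []
  #10 pop 3: in=11101 → 11101 (was 00101); enqueue [2,5]
  #11 pop 4: in=11101 → 11101 (no change)
  #12 pop 2: in=11101 → 11101 (was 01101); enqueue [0,1,4]
  #13 pop 5: in=11101 → 11001 (was 01001); enqueue [3]
  #14 pop 0: in=11101 → 01101 (no change)
  #15 pop 1: in=11101 → 11001 (no change)
  #16 pop 4: in=11101 → 11101 (no change)
  #17 pop 3: in=11101 → 11101 (no change)

Fixpoint:
  val[0] = 01101
  val[1] = 11001
  val[2] = 11101
  val[3] = 11101
  val[4] = 11101
  val[5] = 11001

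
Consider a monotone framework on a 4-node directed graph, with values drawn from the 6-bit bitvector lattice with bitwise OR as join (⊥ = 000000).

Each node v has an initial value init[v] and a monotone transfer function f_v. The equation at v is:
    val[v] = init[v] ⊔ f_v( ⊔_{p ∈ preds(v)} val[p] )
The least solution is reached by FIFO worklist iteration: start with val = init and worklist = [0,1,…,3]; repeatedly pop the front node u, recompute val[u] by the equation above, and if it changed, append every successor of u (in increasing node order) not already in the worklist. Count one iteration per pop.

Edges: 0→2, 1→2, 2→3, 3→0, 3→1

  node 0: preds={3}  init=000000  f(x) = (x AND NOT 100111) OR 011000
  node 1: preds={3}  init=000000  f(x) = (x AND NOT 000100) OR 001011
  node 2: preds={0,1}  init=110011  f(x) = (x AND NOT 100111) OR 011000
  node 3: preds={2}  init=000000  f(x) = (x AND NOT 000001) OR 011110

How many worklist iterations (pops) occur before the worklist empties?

7

Worklist (7 pops):
  #1 pop 0: in=000000 → 011000 (was 000000); enqueue []
  #2 pop 1: in=000000 → 001011 (was 000000); enqueue []
  #3 pop 2: in=011011 → 111011 (was 110011); enqueue []
  #4 pop 3: in=111011 → 111110 (was 000000); enqueue [0,1]
  #5 pop 0: in=111110 → 011000 (no change)
  #6 pop 1: in=111110 → 111011 (was 001011); enqueue [2]
  #7 pop 2: in=111011 → 111011 (no change)

Fixpoint:
  val[0] = 011000
  val[1] = 111011
  val[2] = 111011
  val[3] = 111110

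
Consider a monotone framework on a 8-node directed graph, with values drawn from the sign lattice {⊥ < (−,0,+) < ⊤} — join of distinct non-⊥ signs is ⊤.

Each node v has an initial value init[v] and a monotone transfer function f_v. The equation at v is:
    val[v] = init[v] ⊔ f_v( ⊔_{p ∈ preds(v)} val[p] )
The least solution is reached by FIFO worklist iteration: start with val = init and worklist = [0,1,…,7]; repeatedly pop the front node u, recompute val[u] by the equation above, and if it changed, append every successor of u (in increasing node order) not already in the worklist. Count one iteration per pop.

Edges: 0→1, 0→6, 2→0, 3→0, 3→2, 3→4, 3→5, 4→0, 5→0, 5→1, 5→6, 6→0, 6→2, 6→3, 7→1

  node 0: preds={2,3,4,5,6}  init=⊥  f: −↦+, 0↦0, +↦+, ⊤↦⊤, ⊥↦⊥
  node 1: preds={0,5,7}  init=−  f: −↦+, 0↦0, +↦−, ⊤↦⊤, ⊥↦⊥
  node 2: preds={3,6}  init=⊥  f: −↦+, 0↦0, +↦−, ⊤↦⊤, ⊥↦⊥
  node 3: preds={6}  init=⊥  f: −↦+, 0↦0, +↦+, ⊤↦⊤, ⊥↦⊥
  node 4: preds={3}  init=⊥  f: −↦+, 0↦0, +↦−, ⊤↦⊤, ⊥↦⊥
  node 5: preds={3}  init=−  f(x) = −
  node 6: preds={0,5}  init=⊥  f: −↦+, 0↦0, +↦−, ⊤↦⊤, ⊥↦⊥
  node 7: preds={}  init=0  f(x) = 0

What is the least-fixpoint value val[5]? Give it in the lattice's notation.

−

Iteration log — 18 steps:
  step 1. node 0  ⊔preds=−  new=+  old=⊥  +wl: 
  step 2. node 1  ⊔preds=⊤  new=⊤  old=−  +wl: 
  step 3. node 2  ⊔preds=⊥  new=⊥  stable
  step 4. node 3  ⊔preds=⊥  new=⊥  stable
  step 5. node 4  ⊔preds=⊥  new=⊥  stable
  step 6. node 5  ⊔preds=⊥  new=−  stable
  step 7. node 6  ⊔preds=⊤  new=⊤  old=⊥  +wl: 0,2,3
  step 8. node 7  ⊔preds=⊥  new=0  stable
  step 9. node 0  ⊔preds=⊤  new=⊤  old=+  +wl: 1,6
  step 10. node 2  ⊔preds=⊤  new=⊤  old=⊥  +wl: 0
  step 11. node 3  ⊔preds=⊤  new=⊤  old=⊥  +wl: 2,4,5
  step 12. node 1  ⊔preds=⊤  new=⊤  stable
  step 13. node 6  ⊔preds=⊤  new=⊤  stable
  step 14. node 0  ⊔preds=⊤  new=⊤  stable
  step 15. node 2  ⊔preds=⊤  new=⊤  stable
  step 16. node 4  ⊔preds=⊤  new=⊤  old=⊥  +wl: 0
  step 17. node 5  ⊔preds=⊤  new=−  stable
  step 18. node 0  ⊔preds=⊤  new=⊤  stable

Least fixpoint reached:
  node 0: ⊤
  node 1: ⊤
  node 2: ⊤
  node 3: ⊤
  node 4: ⊤
  node 5: −
  node 6: ⊤
  node 7: 0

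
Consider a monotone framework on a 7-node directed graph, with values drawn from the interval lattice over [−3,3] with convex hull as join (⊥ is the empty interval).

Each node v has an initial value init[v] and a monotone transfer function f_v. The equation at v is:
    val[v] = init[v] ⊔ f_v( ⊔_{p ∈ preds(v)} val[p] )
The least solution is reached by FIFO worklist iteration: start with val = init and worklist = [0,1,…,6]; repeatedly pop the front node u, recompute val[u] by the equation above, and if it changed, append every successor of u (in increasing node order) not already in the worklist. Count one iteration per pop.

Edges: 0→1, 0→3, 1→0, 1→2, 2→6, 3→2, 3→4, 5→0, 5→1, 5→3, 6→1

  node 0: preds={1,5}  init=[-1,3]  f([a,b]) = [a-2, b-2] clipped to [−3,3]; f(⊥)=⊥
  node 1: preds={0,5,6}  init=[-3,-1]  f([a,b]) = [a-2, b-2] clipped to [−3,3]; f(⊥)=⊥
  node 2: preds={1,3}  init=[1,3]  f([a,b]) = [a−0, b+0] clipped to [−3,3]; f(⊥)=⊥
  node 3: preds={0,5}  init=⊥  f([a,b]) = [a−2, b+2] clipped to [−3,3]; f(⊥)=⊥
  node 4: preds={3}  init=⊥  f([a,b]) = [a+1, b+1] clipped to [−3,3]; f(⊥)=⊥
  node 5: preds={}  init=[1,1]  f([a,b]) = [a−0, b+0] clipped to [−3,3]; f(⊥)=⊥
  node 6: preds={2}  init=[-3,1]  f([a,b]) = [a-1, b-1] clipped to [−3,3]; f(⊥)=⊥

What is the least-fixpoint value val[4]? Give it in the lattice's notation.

[-2,3]

Iteration log — 10 steps:
  step 1. node 0  ⊔preds=[-3,1]  new=[-3,3]  old=[-1,3]  +wl: 
  step 2. node 1  ⊔preds=[-3,3]  new=[-3,1]  old=[-3,-1]  +wl: 0
  step 3. node 2  ⊔preds=[-3,1]  new=[-3,3]  old=[1,3]  +wl: 
  step 4. node 3  ⊔preds=[-3,3]  new=[-3,3]  old=⊥  +wl: 2
  step 5. node 4  ⊔preds=[-3,3]  new=[-2,3]  old=⊥  +wl: 
  step 6. node 5  ⊔preds=⊥  new=[1,1]  stable
  step 7. node 6  ⊔preds=[-3,3]  new=[-3,2]  old=[-3,1]  +wl: 1
  step 8. node 0  ⊔preds=[-3,1]  new=[-3,3]  stable
  step 9. node 2  ⊔preds=[-3,3]  new=[-3,3]  stable
  step 10. node 1  ⊔preds=[-3,3]  new=[-3,1]  stable

Least fixpoint reached:
  node 0: [-3,3]
  node 1: [-3,1]
  node 2: [-3,3]
  node 3: [-3,3]
  node 4: [-2,3]
  node 5: [1,1]
  node 6: [-3,2]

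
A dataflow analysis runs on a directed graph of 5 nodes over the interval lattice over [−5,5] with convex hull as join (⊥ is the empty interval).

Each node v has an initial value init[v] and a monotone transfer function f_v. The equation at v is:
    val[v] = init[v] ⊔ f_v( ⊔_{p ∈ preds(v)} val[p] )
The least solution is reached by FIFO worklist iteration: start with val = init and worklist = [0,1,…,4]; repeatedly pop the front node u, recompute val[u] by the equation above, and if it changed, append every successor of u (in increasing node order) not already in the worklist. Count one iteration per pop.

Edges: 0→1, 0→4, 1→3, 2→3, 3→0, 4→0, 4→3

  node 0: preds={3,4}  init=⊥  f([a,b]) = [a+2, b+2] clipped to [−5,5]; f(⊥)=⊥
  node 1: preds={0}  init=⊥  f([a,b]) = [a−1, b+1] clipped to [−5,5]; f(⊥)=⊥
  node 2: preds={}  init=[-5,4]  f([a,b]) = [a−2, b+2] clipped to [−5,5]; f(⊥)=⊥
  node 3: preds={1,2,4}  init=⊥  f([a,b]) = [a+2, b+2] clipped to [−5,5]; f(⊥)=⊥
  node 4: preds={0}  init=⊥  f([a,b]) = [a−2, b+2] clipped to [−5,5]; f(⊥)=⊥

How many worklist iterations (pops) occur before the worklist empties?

10

Worklist (10 pops):
  #1 pop 0: in=⊥ → ⊥ (no change)
  #2 pop 1: in=⊥ → ⊥ (no change)
  #3 pop 2: in=⊥ → [-5,4] (no change)
  #4 pop 3: in=[-5,4] → [-3,5] (was ⊥); enqueue [0]
  #5 pop 4: in=⊥ → ⊥ (no change)
  #6 pop 0: in=[-3,5] → [-1,5] (was ⊥); enqueue [1,4]
  #7 pop 1: in=[-1,5] → [-2,5] (was ⊥); enqueue [3]
  #8 pop 4: in=[-1,5] → [-3,5] (was ⊥); enqueue [0]
  #9 pop 3: in=[-5,5] → [-3,5] (no change)
  #10 pop 0: in=[-3,5] → [-1,5] (no change)

Fixpoint:
  val[0] = [-1,5]
  val[1] = [-2,5]
  val[2] = [-5,4]
  val[3] = [-3,5]
  val[4] = [-3,5]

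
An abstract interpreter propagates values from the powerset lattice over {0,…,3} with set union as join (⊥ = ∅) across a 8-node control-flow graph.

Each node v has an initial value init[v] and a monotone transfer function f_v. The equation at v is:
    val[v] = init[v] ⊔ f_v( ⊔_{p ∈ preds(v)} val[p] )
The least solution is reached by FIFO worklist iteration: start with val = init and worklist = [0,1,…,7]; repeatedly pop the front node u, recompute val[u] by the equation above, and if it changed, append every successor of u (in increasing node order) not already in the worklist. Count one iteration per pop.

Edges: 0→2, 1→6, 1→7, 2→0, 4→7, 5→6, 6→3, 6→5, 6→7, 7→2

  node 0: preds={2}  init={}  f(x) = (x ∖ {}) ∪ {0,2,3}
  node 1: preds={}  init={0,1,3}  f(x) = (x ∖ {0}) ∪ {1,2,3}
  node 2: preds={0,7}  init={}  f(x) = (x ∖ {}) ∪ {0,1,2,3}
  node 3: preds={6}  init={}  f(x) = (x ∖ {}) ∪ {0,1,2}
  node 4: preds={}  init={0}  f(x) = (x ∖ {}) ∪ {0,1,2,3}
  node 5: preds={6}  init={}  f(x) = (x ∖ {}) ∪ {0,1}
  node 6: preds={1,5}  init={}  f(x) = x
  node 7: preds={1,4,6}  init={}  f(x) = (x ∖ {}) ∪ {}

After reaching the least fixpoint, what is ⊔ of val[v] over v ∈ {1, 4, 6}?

Iteration log — 13 steps:
  step 1. node 0  ⊔preds={}  new={0,2,3}  old={}  +wl: 
  step 2. node 1  ⊔preds={}  new={0,1,2,3}  old={0,1,3}  +wl: 
  step 3. node 2  ⊔preds={0,2,3}  new={0,1,2,3}  old={}  +wl: 0
  step 4. node 3  ⊔preds={}  new={0,1,2}  old={}  +wl: 
  step 5. node 4  ⊔preds={}  new={0,1,2,3}  old={0}  +wl: 
  step 6. node 5  ⊔preds={}  new={0,1}  old={}  +wl: 
  step 7. node 6  ⊔preds={0,1,2,3}  new={0,1,2,3}  old={}  +wl: 3,5
  step 8. node 7  ⊔preds={0,1,2,3}  new={0,1,2,3}  old={}  +wl: 2
  step 9. node 0  ⊔preds={0,1,2,3}  new={0,1,2,3}  old={0,2,3}  +wl: 
  step 10. node 3  ⊔preds={0,1,2,3}  new={0,1,2,3}  old={0,1,2}  +wl: 
  step 11. node 5  ⊔preds={0,1,2,3}  new={0,1,2,3}  old={0,1}  +wl: 6
  step 12. node 2  ⊔preds={0,1,2,3}  new={0,1,2,3}  stable
  step 13. node 6  ⊔preds={0,1,2,3}  new={0,1,2,3}  stable

Least fixpoint reached:
  node 0: {0,1,2,3}
  node 1: {0,1,2,3}
  node 2: {0,1,2,3}
  node 3: {0,1,2,3}
  node 4: {0,1,2,3}
  node 5: {0,1,2,3}
  node 6: {0,1,2,3}
  node 7: {0,1,2,3}

{0,1,2,3}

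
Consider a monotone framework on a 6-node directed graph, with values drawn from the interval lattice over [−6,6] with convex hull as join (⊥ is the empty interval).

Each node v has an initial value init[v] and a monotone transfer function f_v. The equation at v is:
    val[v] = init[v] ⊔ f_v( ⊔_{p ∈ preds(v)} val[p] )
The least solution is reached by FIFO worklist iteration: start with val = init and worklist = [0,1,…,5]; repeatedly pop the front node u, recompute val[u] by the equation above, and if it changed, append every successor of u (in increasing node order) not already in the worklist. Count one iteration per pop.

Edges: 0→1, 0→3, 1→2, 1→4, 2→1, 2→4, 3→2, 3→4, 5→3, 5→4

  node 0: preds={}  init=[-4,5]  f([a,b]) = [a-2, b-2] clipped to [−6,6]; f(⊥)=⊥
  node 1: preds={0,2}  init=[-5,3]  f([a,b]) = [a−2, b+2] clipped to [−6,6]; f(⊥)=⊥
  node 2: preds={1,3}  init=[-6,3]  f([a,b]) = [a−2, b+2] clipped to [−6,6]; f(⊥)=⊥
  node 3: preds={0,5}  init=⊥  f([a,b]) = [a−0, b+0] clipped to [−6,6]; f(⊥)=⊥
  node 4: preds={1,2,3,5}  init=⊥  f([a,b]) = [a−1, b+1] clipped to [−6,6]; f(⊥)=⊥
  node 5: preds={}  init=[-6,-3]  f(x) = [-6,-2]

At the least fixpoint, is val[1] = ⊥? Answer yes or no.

no

Worklist (10 pops):
  #1 pop 0: in=⊥ → [-4,5] (no change)
  #2 pop 1: in=[-6,5] → [-6,6] (was [-5,3]); enqueue []
  #3 pop 2: in=[-6,6] → [-6,6] (was [-6,3]); enqueue [1]
  #4 pop 3: in=[-6,5] → [-6,5] (was ⊥); enqueue [2]
  #5 pop 4: in=[-6,6] → [-6,6] (was ⊥); enqueue []
  #6 pop 5: in=⊥ → [-6,-2] (was [-6,-3]); enqueue [3,4]
  #7 pop 1: in=[-6,6] → [-6,6] (no change)
  #8 pop 2: in=[-6,6] → [-6,6] (no change)
  #9 pop 3: in=[-6,5] → [-6,5] (no change)
  #10 pop 4: in=[-6,6] → [-6,6] (no change)

Fixpoint:
  val[0] = [-4,5]
  val[1] = [-6,6]
  val[2] = [-6,6]
  val[3] = [-6,5]
  val[4] = [-6,6]
  val[5] = [-6,-2]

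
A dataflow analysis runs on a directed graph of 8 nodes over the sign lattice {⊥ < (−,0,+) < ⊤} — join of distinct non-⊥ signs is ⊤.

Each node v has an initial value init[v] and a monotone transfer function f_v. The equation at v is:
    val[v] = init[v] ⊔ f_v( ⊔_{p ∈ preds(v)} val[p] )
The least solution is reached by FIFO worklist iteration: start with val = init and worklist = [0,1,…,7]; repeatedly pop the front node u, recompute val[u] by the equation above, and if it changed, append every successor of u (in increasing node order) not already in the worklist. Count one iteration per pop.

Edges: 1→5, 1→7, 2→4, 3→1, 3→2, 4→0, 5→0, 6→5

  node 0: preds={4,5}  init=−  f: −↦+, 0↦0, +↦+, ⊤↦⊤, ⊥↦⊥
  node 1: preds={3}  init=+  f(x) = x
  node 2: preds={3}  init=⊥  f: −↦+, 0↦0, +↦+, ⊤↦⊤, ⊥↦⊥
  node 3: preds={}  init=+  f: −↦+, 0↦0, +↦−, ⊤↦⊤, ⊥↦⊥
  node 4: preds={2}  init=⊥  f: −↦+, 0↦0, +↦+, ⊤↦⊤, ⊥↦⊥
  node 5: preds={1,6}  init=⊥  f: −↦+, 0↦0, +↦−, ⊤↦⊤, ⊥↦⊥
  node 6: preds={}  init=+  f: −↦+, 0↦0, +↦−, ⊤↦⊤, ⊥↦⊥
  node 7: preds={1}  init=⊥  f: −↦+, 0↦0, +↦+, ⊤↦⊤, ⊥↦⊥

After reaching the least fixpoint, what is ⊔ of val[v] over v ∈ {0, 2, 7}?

Worklist (9 pops):
  #1 pop 0: in=⊥ → − (no change)
  #2 pop 1: in=+ → + (no change)
  #3 pop 2: in=+ → + (was ⊥); enqueue []
  #4 pop 3: in=⊥ → + (no change)
  #5 pop 4: in=+ → + (was ⊥); enqueue [0]
  #6 pop 5: in=+ → − (was ⊥); enqueue []
  #7 pop 6: in=⊥ → + (no change)
  #8 pop 7: in=+ → + (was ⊥); enqueue []
  #9 pop 0: in=⊤ → ⊤ (was −); enqueue []

Fixpoint:
  val[0] = ⊤
  val[1] = +
  val[2] = +
  val[3] = +
  val[4] = +
  val[5] = −
  val[6] = +
  val[7] = +

⊤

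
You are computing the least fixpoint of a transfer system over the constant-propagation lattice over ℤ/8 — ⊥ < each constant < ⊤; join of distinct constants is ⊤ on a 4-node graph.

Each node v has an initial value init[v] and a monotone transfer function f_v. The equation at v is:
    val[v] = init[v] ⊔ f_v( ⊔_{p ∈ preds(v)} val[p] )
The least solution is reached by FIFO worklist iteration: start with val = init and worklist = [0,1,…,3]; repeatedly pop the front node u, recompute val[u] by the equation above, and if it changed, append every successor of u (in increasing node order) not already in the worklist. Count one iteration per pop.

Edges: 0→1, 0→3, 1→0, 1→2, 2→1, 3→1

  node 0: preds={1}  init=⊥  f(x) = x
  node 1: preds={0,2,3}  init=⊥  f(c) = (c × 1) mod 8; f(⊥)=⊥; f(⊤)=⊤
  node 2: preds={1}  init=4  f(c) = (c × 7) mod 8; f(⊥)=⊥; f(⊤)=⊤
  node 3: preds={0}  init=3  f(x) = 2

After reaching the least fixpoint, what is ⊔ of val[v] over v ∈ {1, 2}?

⊤

Trace (7 dequeues):
  [1] u=0 | in ⊥ | out ⊥ | ==
  [2] u=1 | in ⊤ | out ⊤ | prev ⊥ | push {0}
  [3] u=2 | in ⊤ | out ⊤ | prev 4 | push {1}
  [4] u=3 | in ⊥ | out ⊤ | prev 3 | push {}
  [5] u=0 | in ⊤ | out ⊤ | prev ⊥ | push {3}
  [6] u=1 | in ⊤ | out ⊤ | ==
  [7] u=3 | in ⊤ | out ⊤ | ==

Converged values:
  [0] ⊤
  [1] ⊤
  [2] ⊤
  [3] ⊤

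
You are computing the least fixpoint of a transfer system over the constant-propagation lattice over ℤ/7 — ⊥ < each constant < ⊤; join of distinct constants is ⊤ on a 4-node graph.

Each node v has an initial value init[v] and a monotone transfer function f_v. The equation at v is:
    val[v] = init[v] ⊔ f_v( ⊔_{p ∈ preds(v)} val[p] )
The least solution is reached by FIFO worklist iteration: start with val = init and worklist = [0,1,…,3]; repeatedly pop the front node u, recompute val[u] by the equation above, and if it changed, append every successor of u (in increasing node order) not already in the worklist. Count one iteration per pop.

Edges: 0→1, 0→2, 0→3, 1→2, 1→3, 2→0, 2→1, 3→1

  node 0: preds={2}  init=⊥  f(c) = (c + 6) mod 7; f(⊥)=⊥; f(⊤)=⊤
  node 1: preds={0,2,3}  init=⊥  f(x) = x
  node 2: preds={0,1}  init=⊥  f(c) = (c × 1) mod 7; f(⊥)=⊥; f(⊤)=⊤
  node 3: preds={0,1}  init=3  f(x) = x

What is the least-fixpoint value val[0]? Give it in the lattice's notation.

Worklist (12 pops):
  #1 pop 0: in=⊥ → ⊥ (no change)
  #2 pop 1: in=3 → 3 (was ⊥); enqueue []
  #3 pop 2: in=3 → 3 (was ⊥); enqueue [0,1]
  #4 pop 3: in=3 → 3 (no change)
  #5 pop 0: in=3 → 2 (was ⊥); enqueue [2,3]
  #6 pop 1: in=⊤ → ⊤ (was 3); enqueue []
  #7 pop 2: in=⊤ → ⊤ (was 3); enqueue [0,1]
  #8 pop 3: in=⊤ → ⊤ (was 3); enqueue []
  #9 pop 0: in=⊤ → ⊤ (was 2); enqueue [2,3]
  #10 pop 1: in=⊤ → ⊤ (no change)
  #11 pop 2: in=⊤ → ⊤ (no change)
  #12 pop 3: in=⊤ → ⊤ (no change)

Fixpoint:
  val[0] = ⊤
  val[1] = ⊤
  val[2] = ⊤
  val[3] = ⊤

⊤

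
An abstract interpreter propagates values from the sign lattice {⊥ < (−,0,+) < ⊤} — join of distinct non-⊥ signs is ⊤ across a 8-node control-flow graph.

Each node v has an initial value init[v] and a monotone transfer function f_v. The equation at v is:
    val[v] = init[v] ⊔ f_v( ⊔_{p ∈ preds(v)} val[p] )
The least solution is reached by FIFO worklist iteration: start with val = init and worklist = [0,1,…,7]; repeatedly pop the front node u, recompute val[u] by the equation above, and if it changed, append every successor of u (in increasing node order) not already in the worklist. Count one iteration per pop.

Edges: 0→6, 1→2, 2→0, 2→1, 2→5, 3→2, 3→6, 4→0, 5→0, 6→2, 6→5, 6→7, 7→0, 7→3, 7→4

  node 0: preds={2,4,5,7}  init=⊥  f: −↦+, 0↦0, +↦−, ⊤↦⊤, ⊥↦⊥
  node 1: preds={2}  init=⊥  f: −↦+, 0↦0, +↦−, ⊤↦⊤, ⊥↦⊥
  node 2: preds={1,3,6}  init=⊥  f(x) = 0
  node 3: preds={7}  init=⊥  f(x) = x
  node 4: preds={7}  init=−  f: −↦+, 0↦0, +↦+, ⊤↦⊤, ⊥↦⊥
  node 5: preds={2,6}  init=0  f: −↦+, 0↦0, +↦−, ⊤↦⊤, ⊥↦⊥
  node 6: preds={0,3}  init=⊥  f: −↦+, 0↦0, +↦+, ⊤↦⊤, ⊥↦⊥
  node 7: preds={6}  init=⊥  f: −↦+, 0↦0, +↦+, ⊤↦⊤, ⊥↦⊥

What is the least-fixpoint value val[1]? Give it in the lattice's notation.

0

Iteration log — 17 steps:
  step 1. node 0  ⊔preds=⊤  new=⊤  old=⊥  +wl: 
  step 2. node 1  ⊔preds=⊥  new=⊥  stable
  step 3. node 2  ⊔preds=⊥  new=0  old=⊥  +wl: 0,1
  step 4. node 3  ⊔preds=⊥  new=⊥  stable
  step 5. node 4  ⊔preds=⊥  new=−  stable
  step 6. node 5  ⊔preds=0  new=0  stable
  step 7. node 6  ⊔preds=⊤  new=⊤  old=⊥  +wl: 2,5
  step 8. node 7  ⊔preds=⊤  new=⊤  old=⊥  +wl: 3,4
  step 9. node 0  ⊔preds=⊤  new=⊤  stable
  step 10. node 1  ⊔preds=0  new=0  old=⊥  +wl: 
  step 11. node 2  ⊔preds=⊤  new=0  stable
  step 12. node 5  ⊔preds=⊤  new=⊤  old=0  +wl: 0
  step 13. node 3  ⊔preds=⊤  new=⊤  old=⊥  +wl: 2,6
  step 14. node 4  ⊔preds=⊤  new=⊤  old=−  +wl: 
  step 15. node 0  ⊔preds=⊤  new=⊤  stable
  step 16. node 2  ⊔preds=⊤  new=0  stable
  step 17. node 6  ⊔preds=⊤  new=⊤  stable

Least fixpoint reached:
  node 0: ⊤
  node 1: 0
  node 2: 0
  node 3: ⊤
  node 4: ⊤
  node 5: ⊤
  node 6: ⊤
  node 7: ⊤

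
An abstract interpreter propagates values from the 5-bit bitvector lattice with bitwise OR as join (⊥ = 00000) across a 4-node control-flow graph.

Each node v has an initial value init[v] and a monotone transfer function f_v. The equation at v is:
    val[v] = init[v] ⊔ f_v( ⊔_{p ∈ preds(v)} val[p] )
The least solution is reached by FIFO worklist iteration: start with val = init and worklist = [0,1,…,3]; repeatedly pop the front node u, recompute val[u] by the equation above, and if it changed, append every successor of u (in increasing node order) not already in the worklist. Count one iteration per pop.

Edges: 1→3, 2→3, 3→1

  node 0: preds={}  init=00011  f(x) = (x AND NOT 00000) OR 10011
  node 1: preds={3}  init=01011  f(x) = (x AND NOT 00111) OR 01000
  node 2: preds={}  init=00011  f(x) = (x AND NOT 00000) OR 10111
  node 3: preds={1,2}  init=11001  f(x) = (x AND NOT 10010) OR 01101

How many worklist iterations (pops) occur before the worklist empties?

Trace (5 dequeues):
  [1] u=0 | in 00000 | out 10011 | prev 00011 | push {}
  [2] u=1 | in 11001 | out 11011 | prev 01011 | push {}
  [3] u=2 | in 00000 | out 10111 | prev 00011 | push {}
  [4] u=3 | in 11111 | out 11101 | prev 11001 | push {1}
  [5] u=1 | in 11101 | out 11011 | ==

Converged values:
  [0] 10011
  [1] 11011
  [2] 10111
  [3] 11101

5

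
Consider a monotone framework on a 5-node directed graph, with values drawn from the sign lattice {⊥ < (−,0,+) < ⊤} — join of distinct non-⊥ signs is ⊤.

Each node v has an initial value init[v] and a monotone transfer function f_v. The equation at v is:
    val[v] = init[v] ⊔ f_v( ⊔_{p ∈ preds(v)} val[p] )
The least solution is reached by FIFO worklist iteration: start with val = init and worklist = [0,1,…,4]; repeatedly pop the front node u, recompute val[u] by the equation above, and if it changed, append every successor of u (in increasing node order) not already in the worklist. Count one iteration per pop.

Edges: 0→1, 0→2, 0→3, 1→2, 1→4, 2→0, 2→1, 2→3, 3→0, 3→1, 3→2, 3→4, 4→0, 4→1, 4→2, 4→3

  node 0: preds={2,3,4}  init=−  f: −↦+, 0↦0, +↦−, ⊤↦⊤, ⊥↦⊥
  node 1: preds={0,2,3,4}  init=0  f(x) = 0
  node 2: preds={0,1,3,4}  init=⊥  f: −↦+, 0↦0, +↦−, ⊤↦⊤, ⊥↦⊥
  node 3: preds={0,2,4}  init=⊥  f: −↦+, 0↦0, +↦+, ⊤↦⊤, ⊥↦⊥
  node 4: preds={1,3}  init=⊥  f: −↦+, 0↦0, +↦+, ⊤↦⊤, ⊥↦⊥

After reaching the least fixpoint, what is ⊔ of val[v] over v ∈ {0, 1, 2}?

Trace (9 dequeues):
  [1] u=0 | in ⊥ | out − | ==
  [2] u=1 | in − | out 0 | ==
  [3] u=2 | in ⊤ | out ⊤ | prev ⊥ | push {0,1}
  [4] u=3 | in ⊤ | out ⊤ | prev ⊥ | push {2}
  [5] u=4 | in ⊤ | out ⊤ | prev ⊥ | push {3}
  [6] u=0 | in ⊤ | out ⊤ | prev − | push {}
  [7] u=1 | in ⊤ | out 0 | ==
  [8] u=2 | in ⊤ | out ⊤ | ==
  [9] u=3 | in ⊤ | out ⊤ | ==

Converged values:
  [0] ⊤
  [1] 0
  [2] ⊤
  [3] ⊤
  [4] ⊤

⊤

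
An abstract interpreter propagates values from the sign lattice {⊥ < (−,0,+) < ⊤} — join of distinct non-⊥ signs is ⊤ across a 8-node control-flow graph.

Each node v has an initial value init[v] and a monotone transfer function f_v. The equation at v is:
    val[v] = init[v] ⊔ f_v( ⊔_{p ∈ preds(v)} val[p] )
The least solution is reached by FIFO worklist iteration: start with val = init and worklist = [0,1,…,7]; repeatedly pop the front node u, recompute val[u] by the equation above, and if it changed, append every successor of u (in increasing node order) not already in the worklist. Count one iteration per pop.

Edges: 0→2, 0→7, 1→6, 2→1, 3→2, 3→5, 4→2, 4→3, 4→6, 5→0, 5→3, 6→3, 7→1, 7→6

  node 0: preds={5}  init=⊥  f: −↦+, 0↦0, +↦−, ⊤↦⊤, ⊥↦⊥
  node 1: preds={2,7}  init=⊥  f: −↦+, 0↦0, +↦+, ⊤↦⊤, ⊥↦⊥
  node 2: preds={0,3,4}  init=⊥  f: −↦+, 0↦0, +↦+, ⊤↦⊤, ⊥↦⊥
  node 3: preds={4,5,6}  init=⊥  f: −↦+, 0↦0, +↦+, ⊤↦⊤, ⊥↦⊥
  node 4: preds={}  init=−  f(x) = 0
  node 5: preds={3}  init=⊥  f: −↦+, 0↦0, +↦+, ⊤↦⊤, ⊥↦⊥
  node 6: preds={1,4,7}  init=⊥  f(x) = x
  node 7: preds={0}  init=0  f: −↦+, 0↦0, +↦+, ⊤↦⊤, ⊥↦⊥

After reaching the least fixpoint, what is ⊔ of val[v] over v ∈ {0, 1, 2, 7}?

Trace (23 dequeues):
  [1] u=0 | in ⊥ | out ⊥ | ==
  [2] u=1 | in 0 | out 0 | prev ⊥ | push {}
  [3] u=2 | in − | out + | prev ⊥ | push {1}
  [4] u=3 | in − | out + | prev ⊥ | push {2}
  [5] u=4 | in ⊥ | out ⊤ | prev − | push {3}
  [6] u=5 | in + | out + | prev ⊥ | push {0}
  [7] u=6 | in ⊤ | out ⊤ | prev ⊥ | push {}
  [8] u=7 | in ⊥ | out 0 | ==
  [9] u=1 | in ⊤ | out ⊤ | prev 0 | push {6}
  [10] u=2 | in ⊤ | out ⊤ | prev + | push {1}
  [11] u=3 | in ⊤ | out ⊤ | prev + | push {2,5}
  [12] u=0 | in + | out − | prev ⊥ | push {7}
  [13] u=6 | in ⊤ | out ⊤ | ==
  [14] u=1 | in ⊤ | out ⊤ | ==
  [15] u=2 | in ⊤ | out ⊤ | ==
  [16] u=5 | in ⊤ | out ⊤ | prev + | push {0,3}
  [17] u=7 | in − | out ⊤ | prev 0 | push {1,6}
  [18] u=0 | in ⊤ | out ⊤ | prev − | push {2,7}
  [19] u=3 | in ⊤ | out ⊤ | ==
  [20] u=1 | in ⊤ | out ⊤ | ==
  [21] u=6 | in ⊤ | out ⊤ | ==
  [22] u=2 | in ⊤ | out ⊤ | ==
  [23] u=7 | in ⊤ | out ⊤ | ==

Converged values:
  [0] ⊤
  [1] ⊤
  [2] ⊤
  [3] ⊤
  [4] ⊤
  [5] ⊤
  [6] ⊤
  [7] ⊤

⊤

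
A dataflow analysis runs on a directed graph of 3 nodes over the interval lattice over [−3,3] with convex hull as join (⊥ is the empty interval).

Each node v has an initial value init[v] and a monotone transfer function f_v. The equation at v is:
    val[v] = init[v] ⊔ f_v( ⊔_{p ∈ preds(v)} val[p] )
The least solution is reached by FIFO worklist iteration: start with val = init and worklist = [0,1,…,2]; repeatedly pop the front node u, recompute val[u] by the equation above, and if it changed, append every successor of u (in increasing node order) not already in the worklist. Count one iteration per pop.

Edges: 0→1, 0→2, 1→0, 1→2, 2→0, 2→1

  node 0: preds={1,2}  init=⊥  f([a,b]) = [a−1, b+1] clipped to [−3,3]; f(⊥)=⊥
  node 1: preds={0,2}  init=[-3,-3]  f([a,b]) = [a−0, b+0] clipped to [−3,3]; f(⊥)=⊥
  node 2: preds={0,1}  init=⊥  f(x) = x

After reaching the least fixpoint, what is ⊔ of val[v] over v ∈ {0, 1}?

Worklist (20 pops):
  #1 pop 0: in=[-3,-3] → [-3,-2] (was ⊥); enqueue []
  #2 pop 1: in=[-3,-2] → [-3,-2] (was [-3,-3]); enqueue [0]
  #3 pop 2: in=[-3,-2] → [-3,-2] (was ⊥); enqueue [1]
  #4 pop 0: in=[-3,-2] → [-3,-1] (was [-3,-2]); enqueue [2]
  #5 pop 1: in=[-3,-1] → [-3,-1] (was [-3,-2]); enqueue [0]
  #6 pop 2: in=[-3,-1] → [-3,-1] (was [-3,-2]); enqueue [1]
  #7 pop 0: in=[-3,-1] → [-3,0] (was [-3,-1]); enqueue [2]
  #8 pop 1: in=[-3,0] → [-3,0] (was [-3,-1]); enqueue [0]
  #9 pop 2: in=[-3,0] → [-3,0] (was [-3,-1]); enqueue [1]
  #10 pop 0: in=[-3,0] → [-3,1] (was [-3,0]); enqueue [2]
  #11 pop 1: in=[-3,1] → [-3,1] (was [-3,0]); enqueue [0]
  #12 pop 2: in=[-3,1] → [-3,1] (was [-3,0]); enqueue [1]
  #13 pop 0: in=[-3,1] → [-3,2] (was [-3,1]); enqueue [2]
  #14 pop 1: in=[-3,2] → [-3,2] (was [-3,1]); enqueue [0]
  #15 pop 2: in=[-3,2] → [-3,2] (was [-3,1]); enqueue [1]
  #16 pop 0: in=[-3,2] → [-3,3] (was [-3,2]); enqueue [2]
  #17 pop 1: in=[-3,3] → [-3,3] (was [-3,2]); enqueue [0]
  #18 pop 2: in=[-3,3] → [-3,3] (was [-3,2]); enqueue [1]
  #19 pop 0: in=[-3,3] → [-3,3] (no change)
  #20 pop 1: in=[-3,3] → [-3,3] (no change)

Fixpoint:
  val[0] = [-3,3]
  val[1] = [-3,3]
  val[2] = [-3,3]

[-3,3]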